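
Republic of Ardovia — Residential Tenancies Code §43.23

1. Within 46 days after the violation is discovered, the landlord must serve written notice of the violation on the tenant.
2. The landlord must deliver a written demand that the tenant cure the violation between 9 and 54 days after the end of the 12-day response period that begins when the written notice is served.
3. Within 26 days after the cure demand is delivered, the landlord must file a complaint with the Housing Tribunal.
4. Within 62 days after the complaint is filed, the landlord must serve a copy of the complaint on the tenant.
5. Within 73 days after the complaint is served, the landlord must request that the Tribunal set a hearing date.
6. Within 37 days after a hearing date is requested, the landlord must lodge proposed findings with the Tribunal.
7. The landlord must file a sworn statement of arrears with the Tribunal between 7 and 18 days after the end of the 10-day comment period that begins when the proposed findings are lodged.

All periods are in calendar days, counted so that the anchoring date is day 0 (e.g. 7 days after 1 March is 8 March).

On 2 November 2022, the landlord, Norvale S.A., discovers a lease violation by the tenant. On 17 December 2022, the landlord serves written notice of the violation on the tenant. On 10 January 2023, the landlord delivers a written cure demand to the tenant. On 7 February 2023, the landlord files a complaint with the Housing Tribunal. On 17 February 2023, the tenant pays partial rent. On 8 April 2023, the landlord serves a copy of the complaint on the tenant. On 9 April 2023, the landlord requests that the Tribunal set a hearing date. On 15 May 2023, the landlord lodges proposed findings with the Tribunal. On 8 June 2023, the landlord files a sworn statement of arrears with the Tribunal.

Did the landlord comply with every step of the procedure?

(1) due by 2 November 2022 + 46 days = 18 December 2022; 17 December 2022 is within that limit.
(2) the permitted window runs from 29 December 2022 + 9 = 7 January 2023 to 29 December 2022 + 54 = 21 February 2023; done 10 January 2023 — within the window.
(3) due by 10 January 2023 + 26 days = 5 February 2023; done 7 February 2023 — 2 days late.
The analysis stops there.

No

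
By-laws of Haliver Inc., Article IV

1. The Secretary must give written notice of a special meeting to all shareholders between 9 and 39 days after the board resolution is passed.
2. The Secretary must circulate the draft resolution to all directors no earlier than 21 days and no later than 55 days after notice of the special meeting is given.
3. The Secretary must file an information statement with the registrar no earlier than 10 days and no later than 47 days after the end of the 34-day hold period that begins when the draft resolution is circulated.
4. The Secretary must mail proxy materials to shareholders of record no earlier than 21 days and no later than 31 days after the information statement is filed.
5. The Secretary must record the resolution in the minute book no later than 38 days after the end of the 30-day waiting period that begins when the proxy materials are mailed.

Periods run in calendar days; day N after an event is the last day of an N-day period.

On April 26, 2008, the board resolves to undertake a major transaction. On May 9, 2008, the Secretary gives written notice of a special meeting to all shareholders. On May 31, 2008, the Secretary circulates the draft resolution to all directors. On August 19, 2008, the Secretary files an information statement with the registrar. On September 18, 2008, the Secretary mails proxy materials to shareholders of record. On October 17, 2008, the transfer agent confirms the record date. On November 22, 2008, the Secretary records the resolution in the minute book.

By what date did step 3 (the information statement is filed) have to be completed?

The draft resolution is circulated on May 31, 2008; the 34-day hold period therefore ends July 4, 2008, and step 3 runs from that date. The window is 10–47 days after July 4, 2008; it closes on August 20, 2008.

August 20, 2008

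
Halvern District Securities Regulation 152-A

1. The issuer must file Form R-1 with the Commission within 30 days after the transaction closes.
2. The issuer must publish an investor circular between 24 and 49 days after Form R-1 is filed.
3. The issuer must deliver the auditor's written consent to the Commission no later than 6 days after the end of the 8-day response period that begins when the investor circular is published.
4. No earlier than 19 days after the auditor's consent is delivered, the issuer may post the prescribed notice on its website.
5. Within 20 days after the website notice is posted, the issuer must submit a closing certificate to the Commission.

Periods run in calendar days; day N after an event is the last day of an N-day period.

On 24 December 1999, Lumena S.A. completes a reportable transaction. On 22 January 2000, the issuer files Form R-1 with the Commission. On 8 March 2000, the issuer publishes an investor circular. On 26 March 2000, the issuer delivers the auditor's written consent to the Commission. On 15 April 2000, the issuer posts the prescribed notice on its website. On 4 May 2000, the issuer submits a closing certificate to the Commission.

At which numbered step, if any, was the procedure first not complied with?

Step 3

(1) due by 24 December 1999 + 30 days = 23 January 2000; done 22 January 2000 — timely.
(2) the permitted window runs from 22 January 2000 + 24 = 15 February 2000 to 22 January 2000 + 49 = 11 March 2000; done 8 March 2000 — within the window.
(3) due by 16 March 2000 + 6 days = 22 March 2000; 26 March 2000 misses that deadline by 4 days.
No need to go further; step 3 was not satisfied.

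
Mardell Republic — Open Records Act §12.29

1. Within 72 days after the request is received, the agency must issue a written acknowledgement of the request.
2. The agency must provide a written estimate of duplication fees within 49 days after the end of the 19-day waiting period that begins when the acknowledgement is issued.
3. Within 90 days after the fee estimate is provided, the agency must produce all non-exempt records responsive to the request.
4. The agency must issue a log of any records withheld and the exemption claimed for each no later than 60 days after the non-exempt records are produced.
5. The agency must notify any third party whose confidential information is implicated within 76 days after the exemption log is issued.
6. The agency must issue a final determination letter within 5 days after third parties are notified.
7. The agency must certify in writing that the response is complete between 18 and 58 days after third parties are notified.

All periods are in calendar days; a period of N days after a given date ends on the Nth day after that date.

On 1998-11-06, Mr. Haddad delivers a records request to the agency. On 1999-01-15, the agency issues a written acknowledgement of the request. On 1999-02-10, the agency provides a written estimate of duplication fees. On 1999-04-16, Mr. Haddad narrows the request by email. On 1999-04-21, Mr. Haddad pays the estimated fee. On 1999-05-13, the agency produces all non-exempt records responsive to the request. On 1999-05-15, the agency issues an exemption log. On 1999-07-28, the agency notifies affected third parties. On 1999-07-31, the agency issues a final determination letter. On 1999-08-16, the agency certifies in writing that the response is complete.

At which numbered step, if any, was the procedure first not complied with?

Step 1 — counting 72 days from 1998-11-06 (when the request is received) gives a deadline of 1999-01-17; completed 1999-01-15, before the deadline.
Step 2 — counting 49 days from 1999-02-03 (end of the 19-day waiting period, which began when the acknowledgement is issued on 1999-01-15) gives a deadline of 1999-03-24; completed 1999-02-10, before the deadline.
Step 3 — counting 90 days from 1999-02-10 (when the fee estimate is provided) gives a deadline of 1999-05-11; done 1999-05-13 — 2 days late.
That is the first point of non-compliance.

Step 3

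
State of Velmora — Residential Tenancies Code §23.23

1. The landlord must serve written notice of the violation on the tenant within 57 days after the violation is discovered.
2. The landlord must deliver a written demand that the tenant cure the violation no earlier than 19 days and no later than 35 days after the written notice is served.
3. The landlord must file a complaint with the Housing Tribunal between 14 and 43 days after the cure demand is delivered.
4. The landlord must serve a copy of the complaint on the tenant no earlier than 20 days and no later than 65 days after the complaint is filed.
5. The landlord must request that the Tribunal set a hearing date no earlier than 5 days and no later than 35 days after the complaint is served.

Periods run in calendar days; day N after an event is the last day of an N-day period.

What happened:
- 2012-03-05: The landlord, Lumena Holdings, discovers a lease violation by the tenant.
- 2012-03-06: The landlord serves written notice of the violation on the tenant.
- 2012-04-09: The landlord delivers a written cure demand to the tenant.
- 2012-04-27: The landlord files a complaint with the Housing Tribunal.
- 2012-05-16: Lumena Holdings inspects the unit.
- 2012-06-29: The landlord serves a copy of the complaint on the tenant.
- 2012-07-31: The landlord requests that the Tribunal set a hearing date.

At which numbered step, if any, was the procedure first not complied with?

None — every step was satisfied

Step 1: 57 days after 2012-03-05 (when the violation is discovered) is 2012-05-01; done 2012-03-06 — timely.
Step 2: the window is 19–35 days after 2012-03-06 (when the written notice is served), so 2012-03-25 through 2012-04-10; done 2012-04-09 — within the window.
Step 3: the window is 14–43 days after 2012-04-09 (when the cure demand is delivered), so 2012-04-23 through 2012-05-22; 2012-04-27 falls inside that range.
Step 4: the window is 20–65 days after 2012-04-27 (when the complaint is filed), so 2012-05-17 through 2012-07-01; done 2012-06-29, which is between those dates.
Step 5: the window is 5–35 days after 2012-06-29 (when the complaint is served), so 2012-07-04 through 2012-08-03; 2012-07-31 falls inside that range.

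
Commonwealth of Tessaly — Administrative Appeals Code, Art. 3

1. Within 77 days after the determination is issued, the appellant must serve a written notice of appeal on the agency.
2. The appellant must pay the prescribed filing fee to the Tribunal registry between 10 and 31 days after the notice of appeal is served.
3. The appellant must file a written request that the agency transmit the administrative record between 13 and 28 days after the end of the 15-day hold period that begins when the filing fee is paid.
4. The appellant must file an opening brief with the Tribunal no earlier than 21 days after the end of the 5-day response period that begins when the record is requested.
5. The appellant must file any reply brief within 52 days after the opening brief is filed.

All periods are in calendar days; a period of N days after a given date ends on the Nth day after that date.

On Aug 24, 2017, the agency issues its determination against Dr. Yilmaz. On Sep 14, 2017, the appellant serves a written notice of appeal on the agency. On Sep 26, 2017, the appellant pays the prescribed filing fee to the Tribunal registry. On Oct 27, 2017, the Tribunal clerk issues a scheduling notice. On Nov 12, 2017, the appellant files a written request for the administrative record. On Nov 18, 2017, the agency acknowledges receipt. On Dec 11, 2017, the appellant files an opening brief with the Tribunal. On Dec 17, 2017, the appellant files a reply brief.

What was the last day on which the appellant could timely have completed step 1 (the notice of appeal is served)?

Step 1 runs from Aug 24, 2017, when the determination is issued. 77 days after Aug 24, 2017 is Nov 9, 2017.

Nov 9, 2017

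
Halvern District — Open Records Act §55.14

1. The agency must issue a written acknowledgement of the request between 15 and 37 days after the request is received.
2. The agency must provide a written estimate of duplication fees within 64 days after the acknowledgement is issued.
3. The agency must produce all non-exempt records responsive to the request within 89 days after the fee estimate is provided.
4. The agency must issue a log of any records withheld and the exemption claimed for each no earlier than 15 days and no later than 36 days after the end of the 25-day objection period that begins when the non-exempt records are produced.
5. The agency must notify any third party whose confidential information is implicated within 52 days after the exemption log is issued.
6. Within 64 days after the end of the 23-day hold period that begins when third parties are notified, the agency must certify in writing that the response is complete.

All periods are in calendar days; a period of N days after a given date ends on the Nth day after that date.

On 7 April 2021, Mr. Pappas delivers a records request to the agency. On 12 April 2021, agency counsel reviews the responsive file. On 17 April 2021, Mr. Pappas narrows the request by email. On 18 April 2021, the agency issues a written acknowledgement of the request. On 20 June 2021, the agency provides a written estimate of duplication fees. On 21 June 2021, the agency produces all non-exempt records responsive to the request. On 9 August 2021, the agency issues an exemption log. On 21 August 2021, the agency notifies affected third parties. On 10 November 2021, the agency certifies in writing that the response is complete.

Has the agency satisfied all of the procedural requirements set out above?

(1) the permitted window runs from 7 April 2021 + 15 = 22 April 2021 to 7 April 2021 + 37 = 14 May 2021; 18 April 2021 is 4 days too early.
That is the first point of non-compliance.

No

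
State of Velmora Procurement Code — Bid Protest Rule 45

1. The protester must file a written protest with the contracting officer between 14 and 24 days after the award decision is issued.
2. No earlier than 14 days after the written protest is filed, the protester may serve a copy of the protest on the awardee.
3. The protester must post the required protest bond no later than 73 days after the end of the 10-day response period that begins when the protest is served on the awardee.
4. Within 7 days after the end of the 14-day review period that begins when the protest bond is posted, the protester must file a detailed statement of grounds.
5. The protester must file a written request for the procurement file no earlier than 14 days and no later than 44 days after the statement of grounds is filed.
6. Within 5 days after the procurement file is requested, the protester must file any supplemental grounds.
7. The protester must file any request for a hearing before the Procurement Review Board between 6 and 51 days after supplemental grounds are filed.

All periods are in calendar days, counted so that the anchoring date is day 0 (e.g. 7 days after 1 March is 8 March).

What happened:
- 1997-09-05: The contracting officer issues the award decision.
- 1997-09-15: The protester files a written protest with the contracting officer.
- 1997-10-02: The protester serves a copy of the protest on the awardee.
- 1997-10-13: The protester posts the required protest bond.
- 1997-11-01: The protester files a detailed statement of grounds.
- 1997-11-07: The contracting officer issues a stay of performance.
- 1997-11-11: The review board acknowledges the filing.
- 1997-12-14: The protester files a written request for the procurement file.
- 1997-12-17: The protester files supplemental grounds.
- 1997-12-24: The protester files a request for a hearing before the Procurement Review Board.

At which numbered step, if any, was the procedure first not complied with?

Step 1

(1) the permitted window runs from 1997-09-05 + 14 = 1997-09-19 to 1997-09-05 + 24 = 1997-09-29; done 1997-09-15 — 4 days before the window opened.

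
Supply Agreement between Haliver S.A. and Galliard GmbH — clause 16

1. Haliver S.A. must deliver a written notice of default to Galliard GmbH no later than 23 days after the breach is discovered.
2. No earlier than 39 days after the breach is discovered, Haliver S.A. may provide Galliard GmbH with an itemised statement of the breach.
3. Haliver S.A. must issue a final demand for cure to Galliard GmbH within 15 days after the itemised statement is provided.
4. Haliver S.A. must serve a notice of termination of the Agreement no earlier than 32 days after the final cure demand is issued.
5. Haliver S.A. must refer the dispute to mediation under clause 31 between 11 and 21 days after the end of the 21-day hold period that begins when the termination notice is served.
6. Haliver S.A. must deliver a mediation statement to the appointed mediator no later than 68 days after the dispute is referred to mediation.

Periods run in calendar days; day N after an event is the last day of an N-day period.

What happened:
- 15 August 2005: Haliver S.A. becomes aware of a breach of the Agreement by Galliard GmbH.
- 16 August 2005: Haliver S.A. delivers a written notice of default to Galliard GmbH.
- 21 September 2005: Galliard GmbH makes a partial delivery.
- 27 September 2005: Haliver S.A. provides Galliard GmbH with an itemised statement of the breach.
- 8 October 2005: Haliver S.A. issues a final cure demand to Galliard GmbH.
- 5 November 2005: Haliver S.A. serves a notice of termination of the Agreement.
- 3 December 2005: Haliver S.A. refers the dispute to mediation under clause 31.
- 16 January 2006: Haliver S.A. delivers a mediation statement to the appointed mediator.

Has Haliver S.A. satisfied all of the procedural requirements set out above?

No

Step 1: 23 days after 15 August 2005 (when the breach is discovered) is 7 September 2005; done 16 August 2005 — timely.
Step 2: the earliest permitted date is 39 days after 15 August 2005 (when the breach is discovered), i.e. 23 September 2005; done 27 September 2005 — permitted.
Step 3: 15 days after 27 September 2005 (when the itemised statement is provided) is 12 October 2005; completed 8 October 2005, before the deadline.
Step 4: the earliest permitted date is 32 days after 8 October 2005 (when the final cure demand is issued), i.e. 9 November 2005; done 5 November 2005 — 4 days too early.
Later steps need not be reached.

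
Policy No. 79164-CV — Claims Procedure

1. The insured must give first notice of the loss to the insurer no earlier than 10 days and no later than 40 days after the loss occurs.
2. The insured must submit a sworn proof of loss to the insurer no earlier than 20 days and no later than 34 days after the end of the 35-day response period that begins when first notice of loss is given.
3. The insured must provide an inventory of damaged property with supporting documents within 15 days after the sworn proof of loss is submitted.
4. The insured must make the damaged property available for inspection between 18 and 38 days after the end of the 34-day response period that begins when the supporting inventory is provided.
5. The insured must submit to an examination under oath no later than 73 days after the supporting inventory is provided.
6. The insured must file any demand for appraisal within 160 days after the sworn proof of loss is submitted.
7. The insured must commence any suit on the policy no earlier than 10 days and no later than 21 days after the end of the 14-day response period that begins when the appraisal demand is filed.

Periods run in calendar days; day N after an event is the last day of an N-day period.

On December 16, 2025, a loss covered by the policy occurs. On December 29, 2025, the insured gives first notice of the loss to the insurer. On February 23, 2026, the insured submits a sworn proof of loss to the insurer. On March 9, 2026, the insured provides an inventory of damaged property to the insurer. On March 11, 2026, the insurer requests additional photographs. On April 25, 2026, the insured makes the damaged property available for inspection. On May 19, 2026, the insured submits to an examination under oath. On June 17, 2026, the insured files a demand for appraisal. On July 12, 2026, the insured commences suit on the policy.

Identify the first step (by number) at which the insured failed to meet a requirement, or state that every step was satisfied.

Step 1 — 10 and 40 days from December 16, 2025 (when the loss occurs) are December 26, 2025 and January 25, 2026 respectively; December 29, 2025 falls inside that range.
Step 2 — 20 and 34 days from February 2, 2026 (end of the 35-day response period, which began when first notice of loss is given on December 29, 2025) are February 22, 2026 and March 8, 2026 respectively; February 23, 2026 falls inside that range.
Step 3 — counting 15 days from February 23, 2026 (when the sworn proof of loss is submitted) gives a deadline of March 10, 2026; completed March 9, 2026, before the deadline.
Step 4 — 18 and 38 days from April 12, 2026 (end of the 34-day response period, which began when the supporting inventory is provided on March 9, 2026) are April 30, 2026 and May 20, 2026 respectively; April 25, 2026 is 5 days too early.
The analysis stops there.

Step 4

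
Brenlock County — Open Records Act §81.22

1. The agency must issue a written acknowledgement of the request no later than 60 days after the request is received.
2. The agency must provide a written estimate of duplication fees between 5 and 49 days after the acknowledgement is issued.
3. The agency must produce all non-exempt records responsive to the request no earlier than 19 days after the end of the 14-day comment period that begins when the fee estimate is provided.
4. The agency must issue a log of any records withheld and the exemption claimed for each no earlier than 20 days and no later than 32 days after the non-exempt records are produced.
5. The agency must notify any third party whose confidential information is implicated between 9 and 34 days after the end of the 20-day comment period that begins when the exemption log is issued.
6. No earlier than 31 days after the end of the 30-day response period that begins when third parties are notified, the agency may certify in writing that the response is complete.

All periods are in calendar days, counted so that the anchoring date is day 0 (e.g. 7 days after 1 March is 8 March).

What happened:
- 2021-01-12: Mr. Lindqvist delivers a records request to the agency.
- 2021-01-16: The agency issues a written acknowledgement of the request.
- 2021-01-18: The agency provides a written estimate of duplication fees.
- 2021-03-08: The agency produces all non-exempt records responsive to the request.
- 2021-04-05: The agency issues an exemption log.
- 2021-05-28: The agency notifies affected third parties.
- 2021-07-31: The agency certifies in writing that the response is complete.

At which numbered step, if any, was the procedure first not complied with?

Step 2

Step 1: 60 days after 2021-01-12 (when the request is received) is 2021-03-13; completed 2021-01-16, before the deadline.
Step 2: the window is 5–49 days after 2021-01-16 (when the acknowledgement is issued), so 2021-01-21 through 2021-03-06; done 2021-01-18 — 3 days before the window opened.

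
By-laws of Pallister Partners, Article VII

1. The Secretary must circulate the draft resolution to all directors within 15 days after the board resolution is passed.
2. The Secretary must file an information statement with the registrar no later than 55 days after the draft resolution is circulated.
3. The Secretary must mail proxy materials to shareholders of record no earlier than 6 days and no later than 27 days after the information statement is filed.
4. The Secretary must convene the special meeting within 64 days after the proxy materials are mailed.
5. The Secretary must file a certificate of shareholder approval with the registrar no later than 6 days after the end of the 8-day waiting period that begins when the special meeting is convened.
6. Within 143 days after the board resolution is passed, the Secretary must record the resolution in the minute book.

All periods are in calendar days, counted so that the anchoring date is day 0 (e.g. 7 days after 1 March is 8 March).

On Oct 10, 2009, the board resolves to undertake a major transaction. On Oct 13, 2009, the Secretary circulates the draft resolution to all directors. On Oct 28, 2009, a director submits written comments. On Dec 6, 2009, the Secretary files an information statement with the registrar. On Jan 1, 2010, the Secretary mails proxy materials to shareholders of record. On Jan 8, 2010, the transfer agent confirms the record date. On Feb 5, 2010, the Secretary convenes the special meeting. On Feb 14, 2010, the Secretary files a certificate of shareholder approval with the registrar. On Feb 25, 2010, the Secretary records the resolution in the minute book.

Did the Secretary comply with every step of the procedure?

Step 1: 15 days after Oct 10, 2009 (when the board resolution is passed) is Oct 25, 2009; Oct 13, 2009 is within that limit.
Step 2: 55 days after Oct 13, 2009 (when the draft resolution is circulated) is Dec 7, 2009; completed Dec 6, 2009, before the deadline.
Step 3: the window is 6–27 days after Dec 6, 2009 (when the information statement is filed), so Dec 12, 2009 through Jan 2, 2010; Jan 1, 2010 falls inside that range.
Step 4: 64 days after Jan 1, 2010 (when the proxy materials are mailed) is Mar 6, 2010; completed Feb 5, 2010, before the deadline.
Step 5: 6 days after Feb 13, 2010 (end of the 8-day waiting period, which began when the special meeting is convened on Feb 5, 2010) is Feb 19, 2010; Feb 14, 2010 is within that limit.
Step 6: 143 days after Oct 10, 2009 (when the board resolution is passed) is Mar 2, 2010; completed Feb 25, 2010, before the deadline.

Yes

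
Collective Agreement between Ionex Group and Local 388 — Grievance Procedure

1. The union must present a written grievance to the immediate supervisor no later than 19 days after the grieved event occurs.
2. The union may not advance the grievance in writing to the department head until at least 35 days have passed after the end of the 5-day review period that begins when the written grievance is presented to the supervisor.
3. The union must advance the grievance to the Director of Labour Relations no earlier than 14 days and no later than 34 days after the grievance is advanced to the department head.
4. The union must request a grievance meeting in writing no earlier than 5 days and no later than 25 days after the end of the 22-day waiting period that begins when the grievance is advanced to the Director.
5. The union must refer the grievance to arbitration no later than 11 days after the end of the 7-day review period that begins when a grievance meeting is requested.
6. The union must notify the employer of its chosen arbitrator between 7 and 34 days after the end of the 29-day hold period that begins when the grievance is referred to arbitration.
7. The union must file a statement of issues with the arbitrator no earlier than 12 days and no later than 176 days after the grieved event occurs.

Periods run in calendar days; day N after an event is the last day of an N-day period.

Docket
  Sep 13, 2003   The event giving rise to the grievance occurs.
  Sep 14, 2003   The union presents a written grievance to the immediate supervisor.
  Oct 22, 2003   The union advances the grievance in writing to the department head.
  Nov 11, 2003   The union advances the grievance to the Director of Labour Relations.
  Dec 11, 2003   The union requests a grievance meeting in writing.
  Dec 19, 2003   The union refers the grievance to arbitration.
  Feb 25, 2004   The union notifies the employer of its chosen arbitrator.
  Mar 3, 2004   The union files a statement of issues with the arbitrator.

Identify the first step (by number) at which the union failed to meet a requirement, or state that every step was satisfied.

Step 1 — counting 19 days from Sep 13, 2003 (when the grieved event occurs) gives a deadline of Oct 2, 2003; done Sep 14, 2003 — timely.
Step 2 — must wait 35 days from Sep 19, 2003 (end of the 5-day review period, which began when the written grievance is presented to the supervisor on Sep 14, 2003), so not before Oct 24, 2003; done Oct 22, 2003 — 2 days too early.

Step 2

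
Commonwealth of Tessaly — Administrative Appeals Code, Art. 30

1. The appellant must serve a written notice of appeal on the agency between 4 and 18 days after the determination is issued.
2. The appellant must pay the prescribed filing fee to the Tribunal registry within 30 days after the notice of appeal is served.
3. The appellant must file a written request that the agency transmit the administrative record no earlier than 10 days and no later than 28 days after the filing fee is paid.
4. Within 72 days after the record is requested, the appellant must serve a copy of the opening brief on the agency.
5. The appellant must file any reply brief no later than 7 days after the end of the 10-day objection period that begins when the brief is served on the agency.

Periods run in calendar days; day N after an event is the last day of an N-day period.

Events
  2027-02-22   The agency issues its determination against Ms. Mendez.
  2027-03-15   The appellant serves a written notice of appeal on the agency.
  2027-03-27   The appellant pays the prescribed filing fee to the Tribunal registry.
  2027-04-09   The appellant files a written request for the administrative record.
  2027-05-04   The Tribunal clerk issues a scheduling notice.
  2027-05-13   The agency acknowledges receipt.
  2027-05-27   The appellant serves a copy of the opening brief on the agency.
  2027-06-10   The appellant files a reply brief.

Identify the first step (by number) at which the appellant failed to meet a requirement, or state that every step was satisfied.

(1) the permitted window runs from 2027-02-22 + 4 = 2027-02-26 to 2027-02-22 + 18 = 2027-03-12; done 2027-03-15 — 3 days after the window closed.
The procedure was therefore not followed at step 1.

Step 1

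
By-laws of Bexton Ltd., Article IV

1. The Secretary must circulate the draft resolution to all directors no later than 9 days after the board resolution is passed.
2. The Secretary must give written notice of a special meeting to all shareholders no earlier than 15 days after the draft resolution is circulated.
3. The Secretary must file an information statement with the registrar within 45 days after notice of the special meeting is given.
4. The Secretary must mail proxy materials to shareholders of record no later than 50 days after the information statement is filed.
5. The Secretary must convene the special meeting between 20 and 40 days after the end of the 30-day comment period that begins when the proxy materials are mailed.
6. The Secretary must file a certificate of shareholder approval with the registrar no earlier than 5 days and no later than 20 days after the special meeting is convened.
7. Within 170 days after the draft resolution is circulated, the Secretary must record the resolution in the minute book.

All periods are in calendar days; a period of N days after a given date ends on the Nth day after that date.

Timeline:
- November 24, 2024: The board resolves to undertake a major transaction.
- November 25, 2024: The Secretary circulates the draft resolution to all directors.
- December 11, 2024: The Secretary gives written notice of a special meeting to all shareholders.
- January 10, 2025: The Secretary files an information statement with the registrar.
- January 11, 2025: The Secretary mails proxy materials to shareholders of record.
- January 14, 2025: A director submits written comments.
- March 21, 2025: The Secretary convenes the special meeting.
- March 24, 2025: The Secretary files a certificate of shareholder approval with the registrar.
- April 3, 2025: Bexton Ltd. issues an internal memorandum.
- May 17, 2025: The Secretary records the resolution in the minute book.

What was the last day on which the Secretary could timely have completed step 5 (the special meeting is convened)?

The proxy materials are mailed on January 11, 2025; the 30-day comment period therefore ends February 10, 2025, and step 5 runs from that date. The window is 20–40 days after February 10, 2025; it closes on March 22, 2025.

March 22, 2025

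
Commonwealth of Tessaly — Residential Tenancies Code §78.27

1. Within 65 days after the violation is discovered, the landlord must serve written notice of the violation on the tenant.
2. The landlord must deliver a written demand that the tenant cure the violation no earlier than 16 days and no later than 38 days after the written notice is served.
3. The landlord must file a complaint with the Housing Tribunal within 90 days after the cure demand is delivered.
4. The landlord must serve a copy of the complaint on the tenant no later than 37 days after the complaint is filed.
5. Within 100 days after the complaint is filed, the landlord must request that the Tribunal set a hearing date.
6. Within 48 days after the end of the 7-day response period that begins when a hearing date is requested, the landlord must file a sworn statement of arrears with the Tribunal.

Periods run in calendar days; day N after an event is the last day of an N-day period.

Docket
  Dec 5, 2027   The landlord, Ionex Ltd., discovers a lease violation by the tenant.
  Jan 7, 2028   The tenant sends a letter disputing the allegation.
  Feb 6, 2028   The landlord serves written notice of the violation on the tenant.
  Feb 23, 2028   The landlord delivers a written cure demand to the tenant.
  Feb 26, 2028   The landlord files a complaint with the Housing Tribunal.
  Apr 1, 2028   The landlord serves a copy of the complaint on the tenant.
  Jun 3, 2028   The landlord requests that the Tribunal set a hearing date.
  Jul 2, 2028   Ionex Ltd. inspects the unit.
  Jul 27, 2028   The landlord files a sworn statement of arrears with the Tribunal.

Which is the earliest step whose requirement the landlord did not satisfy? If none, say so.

(1) due by Dec 5, 2027 + 65 days = Feb 8, 2028; Feb 6, 2028 is within that limit.
(2) the permitted window runs from Feb 6, 2028 + 16 = Feb 22, 2028 to Feb 6, 2028 + 38 = Mar 15, 2028; done Feb 23, 2028, which is between those dates.
(3) due by Feb 23, 2028 + 90 days = May 23, 2028; Feb 26, 2028 is within that limit.
(4) due by Feb 26, 2028 + 37 days = Apr 3, 2028; done Apr 1, 2028 — timely.
(5) due by Feb 26, 2028 + 100 days = Jun 5, 2028; Jun 3, 2028 is within that limit.
(6) due by Jun 10, 2028 + 48 days = Jul 28, 2028; done Jul 27, 2028 — timely.

None — every step was satisfied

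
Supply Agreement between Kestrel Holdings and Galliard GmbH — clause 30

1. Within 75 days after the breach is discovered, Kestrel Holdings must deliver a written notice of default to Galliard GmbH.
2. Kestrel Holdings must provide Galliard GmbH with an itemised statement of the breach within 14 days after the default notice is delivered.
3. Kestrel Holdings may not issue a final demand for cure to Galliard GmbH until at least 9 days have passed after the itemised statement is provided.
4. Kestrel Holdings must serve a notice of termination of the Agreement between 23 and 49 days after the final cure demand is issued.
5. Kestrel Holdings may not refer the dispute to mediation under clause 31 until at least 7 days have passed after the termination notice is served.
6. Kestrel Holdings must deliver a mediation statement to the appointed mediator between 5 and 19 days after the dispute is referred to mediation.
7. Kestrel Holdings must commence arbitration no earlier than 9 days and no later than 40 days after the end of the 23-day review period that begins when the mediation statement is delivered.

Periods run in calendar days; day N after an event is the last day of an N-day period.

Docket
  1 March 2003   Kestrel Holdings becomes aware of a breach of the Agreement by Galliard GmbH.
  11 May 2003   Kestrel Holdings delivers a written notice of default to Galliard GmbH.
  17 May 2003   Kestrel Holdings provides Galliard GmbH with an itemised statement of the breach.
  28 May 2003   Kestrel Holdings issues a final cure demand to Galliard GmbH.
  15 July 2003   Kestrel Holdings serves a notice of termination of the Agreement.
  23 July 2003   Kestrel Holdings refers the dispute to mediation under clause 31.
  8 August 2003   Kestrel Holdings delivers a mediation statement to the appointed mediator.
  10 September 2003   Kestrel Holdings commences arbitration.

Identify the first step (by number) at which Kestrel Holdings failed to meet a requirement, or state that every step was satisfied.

None — every step was satisfied

Step 1: 75 days after 1 March 2003 (when the breach is discovered) is 15 May 2003; done 11 May 2003 — timely.
Step 2: 14 days after 11 May 2003 (when the default notice is delivered) is 25 May 2003; 17 May 2003 is within that limit.
Step 3: the earliest permitted date is 9 days after 17 May 2003 (when the itemised statement is provided), i.e. 26 May 2003; done 28 May 2003, after the minimum wait.
Step 4: the window is 23–49 days after 28 May 2003 (when the final cure demand is issued), so 20 June 2003 through 16 July 2003; done 15 July 2003 — within the window.
Step 5: the earliest permitted date is 7 days after 15 July 2003 (when the termination notice is served), i.e. 22 July 2003; done 23 July 2003 — permitted.
Step 6: the window is 5–19 days after 23 July 2003 (when the dispute is referred to mediation), so 28 July 2003 through 11 August 2003; done 8 August 2003, which is between those dates.
Step 7: the window is 9–40 days after 31 August 2003 (end of the 23-day review period, which began when the mediation statement is delivered on 8 August 2003), so 9 September 2003 through 10 October 2003; 10 September 2003 falls inside that range.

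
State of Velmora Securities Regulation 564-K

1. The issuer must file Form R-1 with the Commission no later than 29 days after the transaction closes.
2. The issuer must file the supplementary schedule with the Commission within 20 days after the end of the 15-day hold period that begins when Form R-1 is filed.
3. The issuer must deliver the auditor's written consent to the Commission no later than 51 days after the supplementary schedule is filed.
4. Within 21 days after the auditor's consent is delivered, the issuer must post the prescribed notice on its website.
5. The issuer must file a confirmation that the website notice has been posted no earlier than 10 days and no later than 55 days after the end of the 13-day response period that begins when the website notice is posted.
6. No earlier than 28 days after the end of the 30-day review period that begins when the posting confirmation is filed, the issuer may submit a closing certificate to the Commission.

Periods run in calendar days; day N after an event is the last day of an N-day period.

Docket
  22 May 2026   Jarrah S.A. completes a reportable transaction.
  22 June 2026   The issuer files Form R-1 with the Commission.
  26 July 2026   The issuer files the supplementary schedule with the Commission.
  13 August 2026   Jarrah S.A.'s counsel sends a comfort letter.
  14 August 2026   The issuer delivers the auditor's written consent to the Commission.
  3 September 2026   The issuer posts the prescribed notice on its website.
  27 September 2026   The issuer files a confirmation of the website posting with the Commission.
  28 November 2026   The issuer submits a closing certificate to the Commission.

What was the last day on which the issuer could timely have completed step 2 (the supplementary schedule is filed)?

27 July 2026

Form R-1 is filed on 22 June 2026; the 15-day hold period therefore ends 7 July 2026, and step 2 runs from that date. 20 days after 7 July 2026 is 27 July 2026.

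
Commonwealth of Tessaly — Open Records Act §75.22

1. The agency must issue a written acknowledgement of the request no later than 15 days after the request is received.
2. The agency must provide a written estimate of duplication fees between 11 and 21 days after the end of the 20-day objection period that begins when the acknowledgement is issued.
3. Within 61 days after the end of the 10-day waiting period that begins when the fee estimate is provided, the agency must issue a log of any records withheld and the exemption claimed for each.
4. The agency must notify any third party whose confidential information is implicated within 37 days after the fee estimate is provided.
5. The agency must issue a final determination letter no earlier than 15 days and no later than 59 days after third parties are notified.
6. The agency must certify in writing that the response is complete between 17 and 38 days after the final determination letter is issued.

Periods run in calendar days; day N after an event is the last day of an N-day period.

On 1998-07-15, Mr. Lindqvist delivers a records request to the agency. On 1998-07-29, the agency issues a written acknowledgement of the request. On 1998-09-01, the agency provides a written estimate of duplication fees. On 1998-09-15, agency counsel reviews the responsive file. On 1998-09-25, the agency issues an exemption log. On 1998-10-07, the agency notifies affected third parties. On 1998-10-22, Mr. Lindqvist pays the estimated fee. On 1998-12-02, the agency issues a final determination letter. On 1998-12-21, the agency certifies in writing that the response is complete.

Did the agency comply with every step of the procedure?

Yes

Step 1: 15 days after 1998-07-15 (when the request is received) is 1998-07-30; done 1998-07-29 — timely.
Step 2: the window is 11–21 days after 1998-08-18 (end of the 20-day objection period, which began when the acknowledgement is issued on 1998-07-29), so 1998-08-29 through 1998-09-08; done 1998-09-01, which is between those dates.
Step 3: 61 days after 1998-09-11 (end of the 10-day waiting period, which began when the fee estimate is provided on 1998-09-01) is 1998-11-11; completed 1998-09-25, before the deadline.
Step 4: 37 days after 1998-09-01 (when the fee estimate is provided) is 1998-10-08; done 1998-10-07 — timely.
Step 5: the window is 15–59 days after 1998-10-07 (when third parties are notified), so 1998-10-22 through 1998-12-05; done 1998-12-02, which is between those dates.
Step 6: the window is 17–38 days after 1998-12-02 (when the final determination letter is issued), so 1998-12-19 through 1999-01-09; 1998-12-21 falls inside that range.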